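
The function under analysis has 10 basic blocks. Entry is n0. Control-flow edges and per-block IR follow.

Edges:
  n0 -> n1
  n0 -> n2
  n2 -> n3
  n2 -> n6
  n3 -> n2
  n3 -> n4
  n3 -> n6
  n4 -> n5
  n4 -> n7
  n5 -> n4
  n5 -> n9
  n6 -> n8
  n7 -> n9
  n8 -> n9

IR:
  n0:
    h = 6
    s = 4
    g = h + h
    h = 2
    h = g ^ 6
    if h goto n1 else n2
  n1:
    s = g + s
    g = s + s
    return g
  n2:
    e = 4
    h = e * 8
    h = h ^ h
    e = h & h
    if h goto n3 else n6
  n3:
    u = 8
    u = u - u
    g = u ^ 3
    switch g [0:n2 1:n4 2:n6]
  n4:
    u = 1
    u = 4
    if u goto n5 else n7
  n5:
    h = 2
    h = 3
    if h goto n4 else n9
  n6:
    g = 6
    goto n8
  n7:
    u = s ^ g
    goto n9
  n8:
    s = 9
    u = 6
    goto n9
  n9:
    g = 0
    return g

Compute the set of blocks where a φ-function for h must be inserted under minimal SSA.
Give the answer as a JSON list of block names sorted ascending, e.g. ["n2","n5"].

idom tree: n1←n0 n2←n0 n3←n2 n4←n3 n5←n4 n6←n2 n7←n4 n8←n6 n9←n2
Dom at joins:
  n2: preds {n0,n3}: {n0} ∩ {n0,n2,n3} = {n0}; idom=n0
  n4: preds {n3,n5}: {n0,n2,n3} ∩ {n0,n2,n3,n4,n5} = {n0,n2,n3}; idom=n3
  n6: preds {n2,n3}: {n0,n2} ∩ {n0,n2,n3} = {n0,n2}; idom=n2
  n9: preds {n5,n7,n8}: {n0,n2,n3,n4,n5} ∩ {n0,n2,n3,n4,n7} ∩ {n0,n2,n6,n8} = {n0,n2}; idom=n2

Frontier:
  join n2 pred n0: · stop@n0
  join n2 pred n3: n3→n2 stop@n0
  join n4 pred n3: · stop@n3
  join n4 pred n5: n5→n4 stop@n3
  join n6 pred n2: · stop@n2
  join n6 pred n3: n3 stop@n2
  join n9 pred n5: n5→n4→n3 stop@n2
  join n9 pred n7: n7→n4→n3 stop@n2
  join n9 pred n8: n8→n6 stop@n2
  n0: DF=∅
  n1: DF=∅
  n2: DF={n2}
  n3: DF={n2,n6,n9}
  n4: DF={n4,n9}
  n5: DF={n4,n9}
  n6: DF={n9}
  n7: DF={n9}
  n8: DF={n9}
  n9: DF=∅

φ for h: defs {n0,n2,n5}
  DF⁺ = {n2,n4,n9}

Answer: ["n2", "n4", "n9"]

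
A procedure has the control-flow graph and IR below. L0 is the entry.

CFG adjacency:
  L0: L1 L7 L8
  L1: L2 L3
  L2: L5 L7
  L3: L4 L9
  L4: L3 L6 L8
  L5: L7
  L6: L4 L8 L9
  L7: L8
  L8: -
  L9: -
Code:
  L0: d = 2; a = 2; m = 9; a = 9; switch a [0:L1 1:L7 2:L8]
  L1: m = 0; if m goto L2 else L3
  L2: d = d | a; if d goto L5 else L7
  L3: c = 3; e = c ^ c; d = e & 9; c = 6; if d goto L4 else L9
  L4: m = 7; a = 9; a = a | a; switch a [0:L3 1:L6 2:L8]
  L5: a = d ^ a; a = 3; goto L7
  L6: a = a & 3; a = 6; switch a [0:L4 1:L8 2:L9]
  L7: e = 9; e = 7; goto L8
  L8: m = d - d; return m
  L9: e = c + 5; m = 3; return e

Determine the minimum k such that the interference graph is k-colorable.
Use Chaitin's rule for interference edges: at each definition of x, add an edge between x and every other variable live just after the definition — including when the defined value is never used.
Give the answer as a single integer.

Per-block:
  L0: def={a,d,m} ue=∅
  L1: def={m} ue=∅
  L2: def={d} ue={a,d}
  L3: def={c,d,e} ue=∅
  L4: def={a,m} ue=∅
  L5: def={a} ue={a,d}
  L6: def={a} ue={a}
  L7: def={e} ue=∅
  L8: def={m} ue={d}
  L9: def={e,m} ue={c}

Backward fixpoint:
  live L0: ∅→{a,d}
  live L1: {a,d}→{a,d}
  live L2: {a,d}→{a,d}
  live L3: ∅→{c,d}
  live L4: {c,d}→{a,c,d}
  live L5: {a,d}→{d}
  live L6: {a,c,d}→{c,d}
  live L7: {d}→{d}
  live L8: {d}→∅
  live L9: {c}→∅

Conflict graph:
  a: {c,d,m}
  c: {a,d,m}
  d: {a,c,e,m}
  e: {d,m}
  m: {a,c,d,e}

Colouring:
  lower bound: {a,c,d,m} mutually conflict ⇒ χ ≥ 4
  4-colouring: R0={d}  R1={m}  R2={a,e}  R3={c}
  χ = 4

Answer: 4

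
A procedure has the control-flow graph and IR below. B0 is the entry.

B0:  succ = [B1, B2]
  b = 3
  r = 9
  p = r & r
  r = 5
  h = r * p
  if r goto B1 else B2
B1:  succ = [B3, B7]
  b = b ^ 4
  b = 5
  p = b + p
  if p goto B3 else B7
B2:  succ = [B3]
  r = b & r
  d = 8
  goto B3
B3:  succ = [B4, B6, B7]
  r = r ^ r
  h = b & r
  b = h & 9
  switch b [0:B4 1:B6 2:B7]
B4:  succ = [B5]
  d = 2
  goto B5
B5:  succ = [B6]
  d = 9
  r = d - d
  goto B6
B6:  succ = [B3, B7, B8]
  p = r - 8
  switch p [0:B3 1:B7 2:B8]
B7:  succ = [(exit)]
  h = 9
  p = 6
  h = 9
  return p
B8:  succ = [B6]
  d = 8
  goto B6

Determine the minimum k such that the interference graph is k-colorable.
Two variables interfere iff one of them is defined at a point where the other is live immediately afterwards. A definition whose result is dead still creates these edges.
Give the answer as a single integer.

Block summaries:
  B0 def {b,h,p,r} use ∅
  B1 def {b,p} use {b,p}
  B2 def {d,r} use {b,r}
  B3 def {b,h,r} use {b,r}
  B4 def {d} use ∅
  B5 def {d,r} use ∅
  B6 def {p} use {r}
  B7 def {h,p} use ∅
  B8 def {d} use ∅

Backward fixpoint:
  B0: in=∅ out={b,p,r}
  B1: in={b,p,r} out={b,r}
  B2: in={b,r} out={b,r}
  B3: in={b,r} out={b,r}
  B4: in={b} out={b}
  B5: in={b} out={b,r}
  B6: in={b,r} out={b,r}
  B7: in=∅ out=∅
  B8: in={b,r} out={b,r}

Conflict graph:
  b — {d,h,p,r}
  d — {b,r}
  h — {b,p,r}
  p — {b,h,r}
  r — {b,d,h,p}

Registers:
  clique {b,h,p,r} ⇒ need ≥ 4
  assign b→c0 d→c2 h→c2 p→c3 r→c1 — no edge inside a register ⇒ χ ≤ 4
  χ = 4

Answer: 4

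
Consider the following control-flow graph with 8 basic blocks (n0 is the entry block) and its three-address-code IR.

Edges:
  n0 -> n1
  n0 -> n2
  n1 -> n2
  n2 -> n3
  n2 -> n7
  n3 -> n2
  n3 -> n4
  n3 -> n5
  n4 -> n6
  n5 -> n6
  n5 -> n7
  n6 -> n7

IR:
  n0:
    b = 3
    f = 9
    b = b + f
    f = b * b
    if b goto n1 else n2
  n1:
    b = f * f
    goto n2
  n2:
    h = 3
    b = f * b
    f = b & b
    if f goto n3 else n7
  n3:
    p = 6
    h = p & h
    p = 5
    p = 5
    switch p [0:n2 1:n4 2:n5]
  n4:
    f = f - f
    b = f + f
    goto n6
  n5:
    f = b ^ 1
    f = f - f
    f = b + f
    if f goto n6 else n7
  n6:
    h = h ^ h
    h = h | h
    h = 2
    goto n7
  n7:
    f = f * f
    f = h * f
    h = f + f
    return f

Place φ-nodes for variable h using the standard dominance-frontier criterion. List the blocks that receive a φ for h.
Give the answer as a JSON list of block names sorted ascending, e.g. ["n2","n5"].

Answer: ["n2", "n7"]

Derivation:
idom tree: n1←n0 n2←n0 n3←n2 n4←n3 n5←n3 n6←n3 n7←n2
Join-block Dom:
  n2: preds {n0,n1,n3}: {n0} ∩ {n0,n1} ∩ {n0,n2,n3} = {n0}; idom=n0
  n6: preds {n4,n5}: {n0,n2,n3,n4} ∩ {n0,n2,n3,n5} = {n0,n2,n3}; idom=n3
  n7: preds {n2,n5,n6}: {n0,n2} ∩ {n0,n2,n3,n5} ∩ {n0,n2,n3,n6} = {n0,n2}; idom=n2

DF derivation:
  join n2 pred n0: · stop@n0
  join n2 pred n1: n1 stop@n0
  join n2 pred n3: n3→n2 stop@n0
  join n6 pred n4: n4 stop@n3
  join n6 pred n5: n5 stop@n3
  join n7 pred n2: · stop@n2
  join n7 pred n5: n5→n3 stop@n2
  join n7 pred n6: n6→n3 stop@n2
  n0 → ∅
  n1 → {n2}
  n2 → {n2}
  n3 → {n2,n7}
  n4 → {n6}
  n5 → {n6,n7}
  n6 → {n7}
  n7 → ∅

φ for h: defs {n2,n3,n6,n7}
  DF⁺ = {n2,n7}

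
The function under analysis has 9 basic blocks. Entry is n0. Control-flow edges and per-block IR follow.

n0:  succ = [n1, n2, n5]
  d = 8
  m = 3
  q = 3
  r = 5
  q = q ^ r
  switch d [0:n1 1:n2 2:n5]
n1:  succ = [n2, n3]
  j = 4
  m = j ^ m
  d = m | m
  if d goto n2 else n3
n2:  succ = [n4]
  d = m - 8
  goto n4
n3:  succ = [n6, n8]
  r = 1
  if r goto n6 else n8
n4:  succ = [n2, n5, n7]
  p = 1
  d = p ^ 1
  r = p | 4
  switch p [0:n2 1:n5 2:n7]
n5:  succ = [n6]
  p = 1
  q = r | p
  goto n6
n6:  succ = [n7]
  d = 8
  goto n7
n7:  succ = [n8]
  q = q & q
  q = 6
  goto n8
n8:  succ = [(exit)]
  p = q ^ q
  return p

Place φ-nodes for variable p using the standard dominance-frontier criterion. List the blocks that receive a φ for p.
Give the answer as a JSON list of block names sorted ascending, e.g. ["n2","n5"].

idom tree: n1←n0 n2←n0 n3←n1 n4←n2 n5←n0 n6←n0 n7←n0 n8←n0
Dom∩ at merges:
  n2: preds {n0,n1,n4}: {n0} ∩ {n0,n1} ∩ {n0,n2,n4} = {n0}; idom=n0
  n5: preds {n0,n4}: {n0} ∩ {n0,n2,n4} = {n0}; idom=n0
  n6: preds {n3,n5}: {n0,n1,n3} ∩ {n0,n5} = {n0}; idom=n0
  n7: preds {n4,n6}: {n0,n2,n4} ∩ {n0,n6} = {n0}; idom=n0
  n8: preds {n3,n7}: {n0,n1,n3} ∩ {n0,n7} = {n0}; idom=n0

DF derivation:
  join n2 pred n0: · stop@n0
  join n2 pred n1: n1 stop@n0
  join n2 pred n4: n4→n2 stop@n0
  join n5 pred n0: · stop@n0
  join n5 pred n4: n4→n2 stop@n0
  join n6 pred n3: n3→n1 stop@n0
  join n6 pred n5: n5 stop@n0
  join n7 pred n4: n4→n2 stop@n0
  join n7 pred n6: n6 stop@n0
  join n8 pred n3: n3→n1 stop@n0
  join n8 pred n7: n7 stop@n0
  n0: DF=∅
  n1: DF={n2,n6,n8}
  n2: DF={n2,n5,n7}
  n3: DF={n6,n8}
  n4: DF={n2,n5,n7}
  n5: DF={n6}
  n6: DF={n7}
  n7: DF={n8}
  n8: DF=∅

φ for p: defs {n4,n5,n8}
  DF⁺ = {n2,n5,n6,n7,n8}

Answer: ["n2", "n5", "n6", "n7", "n8"]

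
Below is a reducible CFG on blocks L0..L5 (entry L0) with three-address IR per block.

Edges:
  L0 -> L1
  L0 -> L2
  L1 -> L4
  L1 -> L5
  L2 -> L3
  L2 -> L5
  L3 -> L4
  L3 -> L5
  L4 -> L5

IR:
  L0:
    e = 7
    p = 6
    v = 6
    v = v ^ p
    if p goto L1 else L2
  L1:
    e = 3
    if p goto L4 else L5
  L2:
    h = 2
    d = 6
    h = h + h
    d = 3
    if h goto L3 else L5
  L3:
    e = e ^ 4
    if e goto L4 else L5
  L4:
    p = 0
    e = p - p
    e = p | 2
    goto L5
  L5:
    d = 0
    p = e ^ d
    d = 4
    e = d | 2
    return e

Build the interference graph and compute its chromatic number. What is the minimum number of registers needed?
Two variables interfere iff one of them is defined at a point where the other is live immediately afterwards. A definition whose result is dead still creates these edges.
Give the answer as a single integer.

Answer: 3

Derivation:
def/use:
  L0: def={e,p,v} ue=∅
  L1: def={e} ue={p}
  L2: def={d,h} ue=∅
  L3: def={e} ue={e}
  L4: def={e,p} ue=∅
  L5: def={d,e,p} ue={e}

Live sets:
  live L0: ∅→{e,p}
  live L1: {p}→{e}
  live L2: {e}→{e}
  live L3: {e}→{e}
  live L4: ∅→{e}
  live L5: {e}→∅

Interfere edges:
  d: {e,h}
  e: {d,h,p,v}
  h: {d,e}
  p: {e,v}
  v: {e,p}

Colouring:
  clique {d,e,h} ⇒ need ≥ 3
  assign d→c1 e→c0 h→c2 p→c1 v→c2 — no edge inside a register ⇒ χ ≤ 3
  χ = 3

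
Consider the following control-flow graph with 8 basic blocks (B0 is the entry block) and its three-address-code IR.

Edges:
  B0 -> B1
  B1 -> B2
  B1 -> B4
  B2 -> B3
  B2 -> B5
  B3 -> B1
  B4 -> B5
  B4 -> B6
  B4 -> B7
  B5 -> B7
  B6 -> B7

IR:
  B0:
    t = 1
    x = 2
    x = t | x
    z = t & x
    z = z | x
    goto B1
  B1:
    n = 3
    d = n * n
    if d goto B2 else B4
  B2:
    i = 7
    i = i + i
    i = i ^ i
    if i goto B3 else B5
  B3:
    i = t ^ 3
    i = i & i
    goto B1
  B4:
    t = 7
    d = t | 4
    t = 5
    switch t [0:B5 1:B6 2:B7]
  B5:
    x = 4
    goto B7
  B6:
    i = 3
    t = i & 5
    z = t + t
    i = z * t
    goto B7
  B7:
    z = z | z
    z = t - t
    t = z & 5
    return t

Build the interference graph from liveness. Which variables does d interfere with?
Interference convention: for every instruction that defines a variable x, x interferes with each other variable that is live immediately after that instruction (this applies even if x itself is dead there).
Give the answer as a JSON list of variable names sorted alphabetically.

Answer: ["t", "z"]

Working:
Per-block:
  B0: {t,x,z} / ∅
  B1: {d,n} / ∅
  B2: {i} / ∅
  B3: {i} / {t}
  B4: {d,t} / ∅
  B5: {x} / ∅
  B6: {i,t,z} / ∅
  B7: {t,z} / {t,z}

Backward fixpoint:
  B0: in=∅ out={t,z}
  B1: in={t,z} out={t,z}
  B2: in={t,z} out={t,z}
  B3: in={t,z} out={t,z}
  B4: in={z} out={t,z}
  B5: in={t,z} out={t,z}
  B6: in=∅ out={t,z}
  B7: in={t,z} out=∅

Interfere edges:
  d↔{t,z}
  i↔{t,z}
  n↔{t,z}
  t↔{d,i,n,x,z}
  x↔{t,z}
  z↔{d,i,n,t,x}

N(d) = ["t", "z"]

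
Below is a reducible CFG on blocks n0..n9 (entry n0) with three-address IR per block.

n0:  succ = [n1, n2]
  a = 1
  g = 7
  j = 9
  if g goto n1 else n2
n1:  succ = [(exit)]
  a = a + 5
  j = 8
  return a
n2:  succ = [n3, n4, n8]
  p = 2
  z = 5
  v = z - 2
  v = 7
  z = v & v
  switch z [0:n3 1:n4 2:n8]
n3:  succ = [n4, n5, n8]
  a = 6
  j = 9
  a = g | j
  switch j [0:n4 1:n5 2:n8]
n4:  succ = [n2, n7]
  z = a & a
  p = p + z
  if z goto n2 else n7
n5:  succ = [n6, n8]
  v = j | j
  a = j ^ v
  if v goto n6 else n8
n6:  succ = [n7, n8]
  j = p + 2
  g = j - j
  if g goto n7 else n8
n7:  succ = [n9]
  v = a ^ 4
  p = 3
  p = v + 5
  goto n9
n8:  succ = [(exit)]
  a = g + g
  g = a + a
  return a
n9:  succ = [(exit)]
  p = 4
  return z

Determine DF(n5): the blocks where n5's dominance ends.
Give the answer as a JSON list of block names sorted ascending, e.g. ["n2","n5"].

idom tree: n1←n0 n2←n0 n3←n2 n4←n2 n5←n3 n6←n5 n7←n2 n8←n2 n9←n7
Join-block Dom:
  n2: preds {n0,n4}: {n0} ∩ {n0,n2,n4} = {n0}; idom=n0
  n4: preds {n2,n3}: {n0,n2} ∩ {n0,n2,n3} = {n0,n2}; idom=n2
  n7: preds {n4,n6}: {n0,n2,n4} ∩ {n0,n2,n3,n5,n6} = {n0,n2}; idom=n2
  n8: preds {n2,n3,n5,n6}: {n0,n2} ∩ {n0,n2,n3} ∩ {n0,n2,n3,n5} ∩ {n0,n2,n3,n5,n6} = {n0,n2}; idom=n2

DF walk-up:
  n2←n0: walk · to n0
  n2←n4: walk n4→n2 to n0
  n4←n2: walk · to n2
  n4←n3: walk n3 to n2
  n7←n4: walk n4 to n2
  n7←n6: walk n6→n5→n3 to n2
  n8←n2: walk · to n2
  n8←n3: walk n3 to n2
  n8←n5: walk n5→n3 to n2
  n8←n6: walk n6→n5→n3 to n2
  n0: DF=∅
  n1: DF=∅
  n2: DF={n2}
  n3: DF={n4,n7,n8}
  n4: DF={n2,n7}
  n5: DF={n7,n8}
  n6: DF={n7,n8}
  n7: DF=∅
  n8: DF=∅
  n9: DF=∅

DF(n5) = ["n7", "n8"]

Answer: ["n7", "n8"]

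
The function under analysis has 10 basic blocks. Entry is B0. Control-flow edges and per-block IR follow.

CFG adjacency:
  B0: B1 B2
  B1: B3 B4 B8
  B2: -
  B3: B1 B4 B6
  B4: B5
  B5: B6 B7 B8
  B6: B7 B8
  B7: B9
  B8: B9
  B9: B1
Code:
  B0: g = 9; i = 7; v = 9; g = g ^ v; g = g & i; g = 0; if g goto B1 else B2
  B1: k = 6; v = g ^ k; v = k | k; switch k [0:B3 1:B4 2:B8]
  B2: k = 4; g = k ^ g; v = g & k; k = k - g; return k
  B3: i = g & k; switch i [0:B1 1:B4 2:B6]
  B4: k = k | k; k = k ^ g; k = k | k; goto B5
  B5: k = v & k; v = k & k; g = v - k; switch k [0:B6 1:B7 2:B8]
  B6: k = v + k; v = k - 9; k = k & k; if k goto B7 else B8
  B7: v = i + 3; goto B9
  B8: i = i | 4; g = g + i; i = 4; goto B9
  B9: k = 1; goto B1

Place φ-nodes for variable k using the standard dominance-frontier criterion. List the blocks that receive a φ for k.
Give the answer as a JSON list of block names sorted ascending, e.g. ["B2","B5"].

idom tree: B1←B0 B2←B0 B3←B1 B4←B1 B5←B4 B6←B1 B7←B1 B8←B1 B9←B1
Join-block Dom:
  B1: preds {B0,B3,B9}: {B0} ∩ {B0,B1,B3} ∩ {B0,B1,B9} = {B0}; idom=B0
  B4: preds {B1,B3}: {B0,B1} ∩ {B0,B1,B3} = {B0,B1}; idom=B1
  B6: preds {B3,B5}: {B0,B1,B3} ∩ {B0,B1,B4,B5} = {B0,B1}; idom=B1
  B7: preds {B5,B6}: {B0,B1,B4,B5} ∩ {B0,B1,B6} = {B0,B1}; idom=B1
  B8: preds {B1,B5,B6}: {B0,B1} ∩ {B0,B1,B4,B5} ∩ {B0,B1,B6} = {B0,B1}; idom=B1
  B9: preds {B7,B8}: {B0,B1,B7} ∩ {B0,B1,B8} = {B0,B1}; idom=B1

DF derivation:
  join B1 pred B0: · stop@B0
  join B1 pred B3: B3→B1 stop@B0
  join B1 pred B9: B9→B1 stop@B0
  join B4 pred B1: · stop@B1
  join B4 pred B3: B3 stop@B1
  join B6 pred B3: B3 stop@B1
  join B6 pred B5: B5→B4 stop@B1
  join B7 pred B5: B5→B4 stop@B1
  join B7 pred B6: B6 stop@B1
  join B8 pred B1: · stop@B1
  join B8 pred B5: B5→B4 stop@B1
  join B8 pred B6: B6 stop@B1
  join B9 pred B7: B7 stop@B1
  join B9 pred B8: B8 stop@B1
  DF(B0)=∅
  DF(B1)={B1}
  DF(B2)=∅
  DF(B3)={B1,B4,B6}
  DF(B4)={B6,B7,B8}
  DF(B5)={B6,B7,B8}
  DF(B6)={B7,B8}
  DF(B7)={B9}
  DF(B8)={B9}
  DF(B9)={B1}

φ for k: defs {B1,B2,B4,B5,B6,B9}
  DF⁺ = {B1,B6,B7,B8,B9}

Answer: ["B1", "B6", "B7", "B8", "B9"]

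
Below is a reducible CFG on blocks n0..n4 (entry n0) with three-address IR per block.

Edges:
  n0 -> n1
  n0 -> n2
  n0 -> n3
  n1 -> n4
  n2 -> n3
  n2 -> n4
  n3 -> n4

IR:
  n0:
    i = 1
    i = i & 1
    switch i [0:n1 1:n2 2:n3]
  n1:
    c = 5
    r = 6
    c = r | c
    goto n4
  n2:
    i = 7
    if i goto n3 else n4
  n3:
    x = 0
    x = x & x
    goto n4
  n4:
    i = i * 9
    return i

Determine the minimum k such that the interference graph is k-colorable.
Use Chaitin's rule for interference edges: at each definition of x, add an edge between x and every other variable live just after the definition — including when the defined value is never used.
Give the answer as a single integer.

Answer: 3

Derivation:
def/use:
  n0 def {i} use ∅
  n1 def {c,r} use ∅
  n2 def {i} use ∅
  n3 def {x} use ∅
  n4 def {i} use {i}

Liveness:
  n0: in=∅ out={i}
  n1: in={i} out={i}
  n2: in=∅ out={i}
  n3: in={i} out={i}
  n4: in={i} out=∅

Interfere edges:
  c — {i,r}
  i — {c,r,x}
  r — {c,i}
  x — {i}

Registers:
  clique {c,i,r} ⇒ need ≥ 3
  3-colouring: r0={i}  r1={c,x}  r2={r}
  χ = 3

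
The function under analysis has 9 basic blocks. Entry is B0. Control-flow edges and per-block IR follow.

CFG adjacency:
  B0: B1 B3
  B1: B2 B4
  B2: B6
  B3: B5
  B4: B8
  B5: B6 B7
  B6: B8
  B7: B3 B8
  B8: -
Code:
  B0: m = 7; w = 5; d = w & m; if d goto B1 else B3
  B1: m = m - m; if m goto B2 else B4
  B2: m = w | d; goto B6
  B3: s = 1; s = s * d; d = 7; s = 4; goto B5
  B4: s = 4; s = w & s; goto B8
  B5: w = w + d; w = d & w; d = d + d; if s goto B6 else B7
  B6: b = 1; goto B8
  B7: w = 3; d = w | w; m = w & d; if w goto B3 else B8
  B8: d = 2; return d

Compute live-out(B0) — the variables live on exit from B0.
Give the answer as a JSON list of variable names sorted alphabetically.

Answer: ["d", "m", "w"]

Working:
Per-block:
  B0: def={d,m,w} ue=∅
  B1: def={m} ue={m}
  B2: def={m} ue={d,w}
  B3: def={d,s} ue={d}
  B4: def={s} ue={w}
  B5: def={d,w} ue={d,s,w}
  B6: def={b} ue=∅
  B7: def={d,m,w} ue=∅
  B8: def={d} ue=∅

Liveness:
  B0: in=∅ out={d,m,w}
  B1: in={d,m,w} out={d,w}
  B2: in={d,w} out=∅
  B3: in={d,w} out={d,s,w}
  B4: in={w} out=∅
  B5: in={d,s,w} out=∅
  B6: in=∅ out=∅
  B7: in=∅ out={d,w}
  B8: in=∅ out=∅

live-out(B0) = ["d", "m", "w"]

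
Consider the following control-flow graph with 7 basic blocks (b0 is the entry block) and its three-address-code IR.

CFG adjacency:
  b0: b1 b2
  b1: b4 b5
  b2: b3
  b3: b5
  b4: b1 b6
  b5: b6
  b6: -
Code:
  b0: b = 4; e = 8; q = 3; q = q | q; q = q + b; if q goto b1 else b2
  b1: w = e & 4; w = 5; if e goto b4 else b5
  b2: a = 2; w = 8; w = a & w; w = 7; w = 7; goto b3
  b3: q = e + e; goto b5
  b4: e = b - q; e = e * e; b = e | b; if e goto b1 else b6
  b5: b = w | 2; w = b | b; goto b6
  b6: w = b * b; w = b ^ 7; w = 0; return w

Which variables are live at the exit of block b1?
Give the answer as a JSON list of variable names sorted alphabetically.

Per-block:
  b0: {b,e,q} / ∅
  b1: {w} / {e}
  b2: {a,w} / ∅
  b3: {q} / {e}
  b4: {b,e} / {b,q}
  b5: {b,w} / {w}
  b6: {w} / {b}

Live sets:
  b0: in=∅ out={b,e,q}
  b1: in={b,e,q} out={b,q,w}
  b2: in={e} out={e,w}
  b3: in={e,w} out={w}
  b4: in={b,q} out={b,e,q}
  b5: in={w} out={b}
  b6: in={b} out=∅

live-out(b1) = ["b", "q", "w"]

Answer: ["b", "q", "w"]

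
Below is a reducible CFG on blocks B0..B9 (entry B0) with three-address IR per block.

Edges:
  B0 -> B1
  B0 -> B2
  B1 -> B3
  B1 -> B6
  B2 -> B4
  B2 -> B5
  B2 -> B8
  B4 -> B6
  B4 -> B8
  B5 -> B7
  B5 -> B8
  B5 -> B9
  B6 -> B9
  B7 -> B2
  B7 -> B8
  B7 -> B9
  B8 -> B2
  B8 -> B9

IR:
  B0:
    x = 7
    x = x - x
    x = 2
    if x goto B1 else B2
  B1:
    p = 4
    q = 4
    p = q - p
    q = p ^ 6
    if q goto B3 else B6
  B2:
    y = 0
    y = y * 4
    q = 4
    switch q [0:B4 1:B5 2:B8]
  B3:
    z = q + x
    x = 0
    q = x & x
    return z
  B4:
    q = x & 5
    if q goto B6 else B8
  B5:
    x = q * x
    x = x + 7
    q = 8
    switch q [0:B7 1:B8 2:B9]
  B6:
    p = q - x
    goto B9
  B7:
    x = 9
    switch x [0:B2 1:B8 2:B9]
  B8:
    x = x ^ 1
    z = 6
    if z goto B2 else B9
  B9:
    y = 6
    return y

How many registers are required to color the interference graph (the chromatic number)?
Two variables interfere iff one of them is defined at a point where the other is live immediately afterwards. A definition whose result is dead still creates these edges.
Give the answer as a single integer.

Answer: 3

Working:
Block summaries:
  B0: {x} / ∅
  B1: {p,q} / ∅
  B2: {q,y} / ∅
  B3: {q,x,z} / {q,x}
  B4: {q} / {x}
  B5: {q,x} / {q,x}
  B6: {p} / {q,x}
  B7: {x} / ∅
  B8: {x,z} / {x}
  B9: {y} / ∅

Liveness:
  B0: in=∅ out={x}
  B1: in={x} out={q,x}
  B2: in={x} out={q,x}
  B3: in={q,x} out=∅
  B4: in={x} out={q,x}
  B5: in={q,x} out={x}
  B6: in={q,x} out=∅
  B7: in=∅ out={x}
  B8: in={x} out={x}
  B9: in=∅ out=∅

Interference:
  p↔{q,x}
  q↔{p,x,z}
  x↔{p,q,y,z}
  y↔{x}
  z↔{q,x}

Colouring:
  lower bound: {p,q,x} mutually conflict ⇒ χ ≥ 3
  3-colouring: R0={x}  R1={q,y}  R2={p,z}
  χ = 3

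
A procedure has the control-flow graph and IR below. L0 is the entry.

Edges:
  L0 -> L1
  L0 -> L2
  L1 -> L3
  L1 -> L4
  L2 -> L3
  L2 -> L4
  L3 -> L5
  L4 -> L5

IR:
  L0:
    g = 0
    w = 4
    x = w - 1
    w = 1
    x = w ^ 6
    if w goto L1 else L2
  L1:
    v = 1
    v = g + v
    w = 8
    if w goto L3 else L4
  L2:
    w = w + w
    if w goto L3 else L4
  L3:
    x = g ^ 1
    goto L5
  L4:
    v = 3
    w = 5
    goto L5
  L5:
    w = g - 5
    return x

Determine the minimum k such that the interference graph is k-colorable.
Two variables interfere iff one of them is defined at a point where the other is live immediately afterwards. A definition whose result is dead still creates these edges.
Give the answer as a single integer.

Answer: 3

Analysis:
Per-block:
  L0: {g,w,x} / ∅
  L1: {v,w} / {g}
  L2: {w} / {w}
  L3: {x} / {g}
  L4: {v,w} / ∅
  L5: {w} / {g,x}

Live sets:
  L0 li=∅ lo={g,w,x}
  L1 li={g,x} lo={g,x}
  L2 li={g,w,x} lo={g,x}
  L3 li={g} lo={g,x}
  L4 li={g,x} lo={g,x}
  L5 li={g,x} lo=∅

Interfere edges:
  g↔{v,w,x}
  v↔{g,x}
  w↔{g,x}
  x↔{g,v,w}

Registers:
  {g,v,x} pairwise interfere (3-clique) ⇒ χ ≥ 3
  3-colouring: R0={g}  R1={x}  R2={v,w}
  χ = 3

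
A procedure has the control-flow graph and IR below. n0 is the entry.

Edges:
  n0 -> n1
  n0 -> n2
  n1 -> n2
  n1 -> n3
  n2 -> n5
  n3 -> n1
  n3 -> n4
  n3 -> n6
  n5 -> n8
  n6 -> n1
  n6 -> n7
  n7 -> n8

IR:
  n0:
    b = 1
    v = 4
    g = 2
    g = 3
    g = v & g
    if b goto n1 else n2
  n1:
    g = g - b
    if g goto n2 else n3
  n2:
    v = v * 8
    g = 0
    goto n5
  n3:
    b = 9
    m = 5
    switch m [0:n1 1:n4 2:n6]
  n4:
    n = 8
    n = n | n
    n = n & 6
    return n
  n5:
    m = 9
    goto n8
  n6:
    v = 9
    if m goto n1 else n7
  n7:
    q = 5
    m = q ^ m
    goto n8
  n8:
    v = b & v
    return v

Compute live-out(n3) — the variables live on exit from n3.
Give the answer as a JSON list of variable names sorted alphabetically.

Answer: ["b", "g", "m", "v"]

Derivation:
def/use:
  n0 def {b,g,v} use ∅
  n1 def {g} use {b,g}
  n2 def {g,v} use {v}
  n3 def {b,m} use ∅
  n4 def {n} use ∅
  n5 def {m} use ∅
  n6 def {v} use {m}
  n7 def {m,q} use {m}
  n8 def {v} use {b,v}

Live sets:
  live n0: ∅→{b,g,v}
  live n1: {b,g,v}→{b,g,v}
  live n2: {b,v}→{b,v}
  live n3: {g,v}→{b,g,m,v}
  live n4: ∅→∅
  live n5: {b,v}→{b,v}
  live n6: {b,g,m}→{b,g,m,v}
  live n7: {b,m,v}→{b,v}
  live n8: {b,v}→∅

live-out(n3) = ["b", "g", "m", "v"]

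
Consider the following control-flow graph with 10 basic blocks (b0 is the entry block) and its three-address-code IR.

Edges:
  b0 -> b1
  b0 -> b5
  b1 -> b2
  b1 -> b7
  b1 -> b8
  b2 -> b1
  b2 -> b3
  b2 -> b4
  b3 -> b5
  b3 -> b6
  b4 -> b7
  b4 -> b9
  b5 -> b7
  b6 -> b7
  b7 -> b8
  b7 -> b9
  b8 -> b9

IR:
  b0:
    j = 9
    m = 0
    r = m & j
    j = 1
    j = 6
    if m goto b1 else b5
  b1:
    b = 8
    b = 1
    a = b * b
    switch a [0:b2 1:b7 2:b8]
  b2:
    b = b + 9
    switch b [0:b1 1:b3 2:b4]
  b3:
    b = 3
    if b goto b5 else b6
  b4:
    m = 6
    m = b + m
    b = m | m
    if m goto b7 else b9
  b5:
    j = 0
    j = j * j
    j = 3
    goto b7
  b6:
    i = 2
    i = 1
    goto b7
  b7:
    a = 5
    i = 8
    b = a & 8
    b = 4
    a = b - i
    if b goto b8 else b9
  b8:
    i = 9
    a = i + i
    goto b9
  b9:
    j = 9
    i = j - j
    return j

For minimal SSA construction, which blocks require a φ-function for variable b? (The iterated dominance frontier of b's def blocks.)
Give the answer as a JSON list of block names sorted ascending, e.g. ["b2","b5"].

Answer: ["b1", "b5", "b7", "b8", "b9"]

Analysis:
idom tree: b1←b0 b2←b1 b3←b2 b4←b2 b5←b0 b6←b3 b7←b0 b8←b0 b9←b0
Join-block Dom:
  b1: preds {b0,b2}: {b0} ∩ {b0,b1,b2} = {b0}; idom=b0
  b5: preds {b0,b3}: {b0} ∩ {b0,b1,b2,b3} = {b0}; idom=b0
  b7: preds {b1,b4,b5,b6}: {b0,b1} ∩ {b0,b1,b2,b4} ∩ {b0,b5} ∩ {b0,b1,b2,b3,b6} = {b0}; idom=b0
  b8: preds {b1,b7}: {b0,b1} ∩ {b0,b7} = {b0}; idom=b0
  b9: preds {b4,b7,b8}: {b0,b1,b2,b4} ∩ {b0,b7} ∩ {b0,b8} = {b0}; idom=b0

DF walk-up:
  join b1 pred b0: · stop@b0
  join b1 pred b2: b2→b1 stop@b0
  join b5 pred b0: · stop@b0
  join b5 pred b3: b3→b2→b1 stop@b0
  join b7 pred b1: b1 stop@b0
  join b7 pred b4: b4→b2→b1 stop@b0
  join b7 pred b5: b5 stop@b0
  join b7 pred b6: b6→b3→b2→b1 stop@b0
  join b8 pred b1: b1 stop@b0
  join b8 pred b7: b7 stop@b0
  join b9 pred b4: b4→b2→b1 stop@b0
  join b9 pred b7: b7 stop@b0
  join b9 pred b8: b8 stop@b0
  b0 → ∅
  b1 → {b1,b5,b7,b8,b9}
  b2 → {b1,b5,b7,b9}
  b3 → {b5,b7}
  b4 → {b7,b9}
  b5 → {b7}
  b6 → {b7}
  b7 → {b8,b9}
  b8 → {b9}
  b9 → ∅

φ for b: defs {b1,b2,b3,b4,b7}
  DF⁺ = {b1,b5,b7,b8,b9}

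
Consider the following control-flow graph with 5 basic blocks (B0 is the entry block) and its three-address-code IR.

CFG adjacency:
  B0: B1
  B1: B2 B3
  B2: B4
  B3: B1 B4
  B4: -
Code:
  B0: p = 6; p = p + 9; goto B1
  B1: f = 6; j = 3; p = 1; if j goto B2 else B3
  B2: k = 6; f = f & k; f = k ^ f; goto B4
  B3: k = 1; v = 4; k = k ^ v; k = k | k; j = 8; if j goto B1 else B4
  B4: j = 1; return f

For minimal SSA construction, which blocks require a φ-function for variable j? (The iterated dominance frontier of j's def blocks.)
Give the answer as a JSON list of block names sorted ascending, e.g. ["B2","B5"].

idom tree: B1←B0 B2←B1 B3←B1 B4←B1
Dom at joins:
  B1: preds {B0,B3}: {B0} ∩ {B0,B1,B3} = {B0}; idom=B0
  B4: preds {B2,B3}: {B0,B1,B2} ∩ {B0,B1,B3} = {B0,B1}; idom=B1

DF walk-up:
  join B1 pred B0: · stop@B0
  join B1 pred B3: B3→B1 stop@B0
  join B4 pred B2: B2 stop@B1
  join B4 pred B3: B3 stop@B1
  DF(B0)=∅
  DF(B1)={B1}
  DF(B2)={B4}
  DF(B3)={B1,B4}
  DF(B4)=∅

φ for j: defs {B1,B3,B4}
  DF⁺ = {B1,B4}

Answer: ["B1", "B4"]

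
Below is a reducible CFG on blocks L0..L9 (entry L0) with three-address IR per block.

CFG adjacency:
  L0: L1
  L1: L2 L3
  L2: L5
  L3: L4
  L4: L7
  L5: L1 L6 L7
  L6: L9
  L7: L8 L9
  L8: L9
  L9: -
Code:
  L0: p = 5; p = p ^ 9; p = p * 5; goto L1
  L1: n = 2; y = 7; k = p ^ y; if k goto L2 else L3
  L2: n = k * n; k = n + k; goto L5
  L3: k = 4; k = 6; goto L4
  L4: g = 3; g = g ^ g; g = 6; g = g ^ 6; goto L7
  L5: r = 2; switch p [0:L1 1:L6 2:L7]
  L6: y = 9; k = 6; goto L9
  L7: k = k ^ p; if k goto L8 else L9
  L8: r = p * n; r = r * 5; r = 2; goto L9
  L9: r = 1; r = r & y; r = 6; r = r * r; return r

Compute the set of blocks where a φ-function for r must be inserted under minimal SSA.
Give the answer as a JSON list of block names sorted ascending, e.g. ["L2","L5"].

Answer: ["L1", "L7", "L9"]

Working:
idom tree: L1←L0 L2←L1 L3←L1 L4←L3 L5←L2 L6←L5 L7←L1 L8←L7 L9←L1
Join-block Dom:
  L1: preds {L0,L5}: {L0} ∩ {L0,L1,L2,L5} = {L0}; idom=L0
  L7: preds {L4,L5}: {L0,L1,L3,L4} ∩ {L0,L1,L2,L5} = {L0,L1}; idom=L1
  L9: preds {L6,L7,L8}: {L0,L1,L2,L5,L6} ∩ {L0,L1,L7} ∩ {L0,L1,L7,L8} = {L0,L1}; idom=L1

Frontier:
  L1←L0: walk · to L0
  L1←L5: walk L5→L2→L1 to L0
  L7←L4: walk L4→L3 to L1
  L7←L5: walk L5→L2 to L1
  L9←L6: walk L6→L5→L2 to L1
  L9←L7: walk L7 to L1
  L9←L8: walk L8→L7 to L1
  L0 → ∅
  L1 → {L1}
  L2 → {L1,L7,L9}
  L3 → {L7}
  L4 → {L7}
  L5 → {L1,L7,L9}
  L6 → {L9}
  L7 → {L9}
  L8 → {L9}
  L9 → ∅

φ for r: defs {L5,L8,L9}
  DF⁺ = {L1,L7,L9}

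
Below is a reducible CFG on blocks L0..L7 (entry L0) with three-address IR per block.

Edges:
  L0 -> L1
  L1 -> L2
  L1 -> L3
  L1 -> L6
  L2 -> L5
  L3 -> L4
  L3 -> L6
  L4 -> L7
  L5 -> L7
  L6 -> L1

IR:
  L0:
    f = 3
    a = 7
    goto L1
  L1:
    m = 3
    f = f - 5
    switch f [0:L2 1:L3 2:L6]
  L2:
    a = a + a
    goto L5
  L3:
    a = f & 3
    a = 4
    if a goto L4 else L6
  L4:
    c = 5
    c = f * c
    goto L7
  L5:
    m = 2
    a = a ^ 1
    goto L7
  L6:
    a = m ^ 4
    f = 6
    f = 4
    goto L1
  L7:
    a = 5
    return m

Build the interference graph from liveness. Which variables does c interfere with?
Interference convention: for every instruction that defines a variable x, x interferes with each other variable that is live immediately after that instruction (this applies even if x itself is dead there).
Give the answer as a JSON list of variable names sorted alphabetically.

Block summaries:
  L0: def={a,f} ue=∅
  L1: def={f,m} ue={f}
  L2: def={a} ue={a}
  L3: def={a} ue={f}
  L4: def={c} ue={f}
  L5: def={a,m} ue={a}
  L6: def={a,f} ue={m}
  L7: def={a} ue={m}

Liveness:
  L0 li=∅ lo={a,f}
  L1 li={a,f} lo={a,f,m}
  L2 li={a} lo={a}
  L3 li={f,m} lo={f,m}
  L4 li={f,m} lo={m}
  L5 li={a} lo={m}
  L6 li={m} lo={a,f}
  L7 li={m} lo=∅

Interference:
  a↔{f,m}
  c↔{f,m}
  f↔{a,c,m}
  m↔{a,c,f}

N(c) = ["f", "m"]

Answer: ["f", "m"]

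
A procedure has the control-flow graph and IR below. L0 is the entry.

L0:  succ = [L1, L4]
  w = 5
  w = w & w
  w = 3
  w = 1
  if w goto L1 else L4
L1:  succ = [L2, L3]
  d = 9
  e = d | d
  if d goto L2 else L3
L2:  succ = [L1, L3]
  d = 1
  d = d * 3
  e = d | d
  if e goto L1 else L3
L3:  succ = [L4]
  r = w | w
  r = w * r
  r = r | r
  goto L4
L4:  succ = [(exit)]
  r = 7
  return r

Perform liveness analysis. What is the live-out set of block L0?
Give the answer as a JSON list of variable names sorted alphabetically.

Per-block:
  L0 def {w} use ∅
  L1 def {d,e} use ∅
  L2 def {d,e} use ∅
  L3 def {r} use {w}
  L4 def {r} use ∅

Backward fixpoint:
  live L0: ∅→{w}
  live L1: {w}→{w}
  live L2: {w}→{w}
  live L3: {w}→∅
  live L4: ∅→∅

live-out(L0) = ["w"]

Answer: ["w"]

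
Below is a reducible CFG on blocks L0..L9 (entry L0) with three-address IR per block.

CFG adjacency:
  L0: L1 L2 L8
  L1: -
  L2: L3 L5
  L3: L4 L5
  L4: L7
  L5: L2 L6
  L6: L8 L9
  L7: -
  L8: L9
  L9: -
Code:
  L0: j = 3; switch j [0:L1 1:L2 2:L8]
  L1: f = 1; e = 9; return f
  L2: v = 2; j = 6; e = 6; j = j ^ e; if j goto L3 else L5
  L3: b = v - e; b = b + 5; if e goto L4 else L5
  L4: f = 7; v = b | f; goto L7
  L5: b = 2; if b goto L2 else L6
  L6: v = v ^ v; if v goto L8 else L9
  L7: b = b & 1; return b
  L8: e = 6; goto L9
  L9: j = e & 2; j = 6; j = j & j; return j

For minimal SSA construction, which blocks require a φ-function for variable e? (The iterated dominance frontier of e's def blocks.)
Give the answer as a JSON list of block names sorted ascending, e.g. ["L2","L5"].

Answer: ["L2", "L8", "L9"]

Working:
idom tree: L1←L0 L2←L0 L3←L2 L4←L3 L5←L2 L6←L5 L7←L4 L8←L0 L9←L0
Join-block Dom:
  L2: preds {L0,L5}: {L0} ∩ {L0,L2,L5} = {L0}; idom=L0
  L5: preds {L2,L3}: {L0,L2} ∩ {L0,L2,L3} = {L0,L2}; idom=L2
  L8: preds {L0,L6}: {L0} ∩ {L0,L2,L5,L6} = {L0}; idom=L0
  L9: preds {L6,L8}: {L0,L2,L5,L6} ∩ {L0,L8} = {L0}; idom=L0

DF derivation:
  join L2 pred L0: · stop@L0
  join L2 pred L5: L5→L2 stop@L0
  join L5 pred L2: · stop@L2
  join L5 pred L3: L3 stop@L2
  join L8 pred L0: · stop@L0
  join L8 pred L6: L6→L5→L2 stop@L0
  join L9 pred L6: L6→L5→L2 stop@L0
  join L9 pred L8: L8 stop@L0
  L0: DF=∅
  L1: DF=∅
  L2: DF={L2,L8,L9}
  L3: DF={L5}
  L4: DF=∅
  L5: DF={L2,L8,L9}
  L6: DF={L8,L9}
  L7: DF=∅
  L8: DF={L9}
  L9: DF=∅

φ for e: defs {L1,L2,L8}
  DF⁺ = {L2,L8,L9}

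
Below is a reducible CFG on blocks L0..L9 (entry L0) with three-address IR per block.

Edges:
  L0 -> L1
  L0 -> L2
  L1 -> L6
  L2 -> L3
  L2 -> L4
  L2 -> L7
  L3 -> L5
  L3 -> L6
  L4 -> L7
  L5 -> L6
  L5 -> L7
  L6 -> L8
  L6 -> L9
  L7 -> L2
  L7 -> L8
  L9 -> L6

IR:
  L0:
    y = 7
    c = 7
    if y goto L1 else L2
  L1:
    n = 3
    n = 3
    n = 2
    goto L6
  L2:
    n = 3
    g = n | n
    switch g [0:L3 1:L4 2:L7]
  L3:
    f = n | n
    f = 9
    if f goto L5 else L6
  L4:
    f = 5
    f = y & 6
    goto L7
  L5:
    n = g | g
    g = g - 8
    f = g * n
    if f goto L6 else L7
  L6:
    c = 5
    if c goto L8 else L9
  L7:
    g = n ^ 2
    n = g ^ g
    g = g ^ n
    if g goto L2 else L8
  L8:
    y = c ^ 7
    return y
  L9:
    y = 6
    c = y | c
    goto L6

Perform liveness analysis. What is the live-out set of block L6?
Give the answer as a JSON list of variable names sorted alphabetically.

Answer: ["c"]

Working:
def/use:
  L0: {c,y} / ∅
  L1: {n} / ∅
  L2: {g,n} / ∅
  L3: {f} / {n}
  L4: {f} / {y}
  L5: {f,g,n} / {g}
  L6: {c} / ∅
  L7: {g,n} / {n}
  L8: {y} / {c}
  L9: {c,y} / {c}

Liveness:
  L0 li=∅ lo={c,y}
  L1 li=∅ lo=∅
  L2 li={c,y} lo={c,g,n,y}
  L3 li={c,g,n,y} lo={c,g,y}
  L4 li={c,n,y} lo={c,n,y}
  L5 li={c,g,y} lo={c,n,y}
  L6 li=∅ lo={c}
  L7 li={c,n,y} lo={c,y}
  L8 li={c} lo=∅
  L9 li={c} lo=∅

live-out(L6) = ["c"]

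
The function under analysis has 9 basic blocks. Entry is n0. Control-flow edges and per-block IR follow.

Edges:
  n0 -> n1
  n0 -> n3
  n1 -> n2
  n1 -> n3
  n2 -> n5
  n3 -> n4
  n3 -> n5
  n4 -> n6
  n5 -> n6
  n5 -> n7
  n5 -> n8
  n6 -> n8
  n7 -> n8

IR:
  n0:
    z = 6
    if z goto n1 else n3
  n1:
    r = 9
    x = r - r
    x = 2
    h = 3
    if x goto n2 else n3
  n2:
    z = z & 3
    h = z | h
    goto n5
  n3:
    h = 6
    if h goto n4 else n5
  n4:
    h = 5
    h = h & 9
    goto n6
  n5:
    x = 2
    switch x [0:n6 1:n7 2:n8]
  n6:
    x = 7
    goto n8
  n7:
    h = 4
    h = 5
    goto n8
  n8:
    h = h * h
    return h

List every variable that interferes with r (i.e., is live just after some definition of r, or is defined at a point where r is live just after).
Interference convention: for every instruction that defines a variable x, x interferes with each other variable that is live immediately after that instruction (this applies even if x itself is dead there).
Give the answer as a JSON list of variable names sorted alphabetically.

Answer: ["z"]

Working:
Per-block:
  n0: def={z} ue=∅
  n1: def={h,r,x} ue=∅
  n2: def={h,z} ue={h,z}
  n3: def={h} ue=∅
  n4: def={h} ue=∅
  n5: def={x} ue=∅
  n6: def={x} ue=∅
  n7: def={h} ue=∅
  n8: def={h} ue={h}

Backward fixpoint:
  n0: in=∅ out={z}
  n1: in={z} out={h,z}
  n2: in={h,z} out={h}
  n3: in=∅ out={h}
  n4: in=∅ out={h}
  n5: in={h} out={h}
  n6: in={h} out={h}
  n7: in=∅ out={h}
  n8: in={h} out=∅

Conflict graph:
  h — {x,z}
  r — {z}
  x — {h,z}
  z — {h,r,x}

N(r) = ["z"]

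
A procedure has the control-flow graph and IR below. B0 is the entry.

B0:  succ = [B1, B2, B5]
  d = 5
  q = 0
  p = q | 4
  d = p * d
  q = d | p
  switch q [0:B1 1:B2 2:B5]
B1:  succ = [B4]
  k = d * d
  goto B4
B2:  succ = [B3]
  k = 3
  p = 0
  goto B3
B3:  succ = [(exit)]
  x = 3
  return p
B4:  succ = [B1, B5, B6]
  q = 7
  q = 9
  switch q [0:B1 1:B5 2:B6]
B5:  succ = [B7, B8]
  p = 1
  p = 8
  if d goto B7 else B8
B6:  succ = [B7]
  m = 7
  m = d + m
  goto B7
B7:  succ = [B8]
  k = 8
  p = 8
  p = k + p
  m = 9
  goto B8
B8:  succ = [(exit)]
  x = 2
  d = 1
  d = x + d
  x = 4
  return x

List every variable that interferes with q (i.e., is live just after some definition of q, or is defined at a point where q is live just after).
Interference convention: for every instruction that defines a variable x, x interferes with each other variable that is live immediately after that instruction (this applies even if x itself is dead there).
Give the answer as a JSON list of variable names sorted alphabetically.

Answer: ["d"]

Working:
def/use:
  B0: {d,p,q} / ∅
  B1: {k} / {d}
  B2: {k,p} / ∅
  B3: {x} / {p}
  B4: {q} / ∅
  B5: {p} / {d}
  B6: {m} / {d}
  B7: {k,m,p} / ∅
  B8: {d,x} / ∅

Backward fixpoint:
  live B0: ∅→{d}
  live B1: {d}→{d}
  live B2: ∅→{p}
  live B3: {p}→∅
  live B4: {d}→{d}
  live B5: {d}→∅
  live B6: {d}→∅
  live B7: ∅→∅
  live B8: ∅→∅

Interfere edges:
  d — {k,m,p,q,x}
  k — {d,p}
  m — {d}
  p — {d,k,x}
  q — {d}
  x — {d,p}

N(q) = ["d"]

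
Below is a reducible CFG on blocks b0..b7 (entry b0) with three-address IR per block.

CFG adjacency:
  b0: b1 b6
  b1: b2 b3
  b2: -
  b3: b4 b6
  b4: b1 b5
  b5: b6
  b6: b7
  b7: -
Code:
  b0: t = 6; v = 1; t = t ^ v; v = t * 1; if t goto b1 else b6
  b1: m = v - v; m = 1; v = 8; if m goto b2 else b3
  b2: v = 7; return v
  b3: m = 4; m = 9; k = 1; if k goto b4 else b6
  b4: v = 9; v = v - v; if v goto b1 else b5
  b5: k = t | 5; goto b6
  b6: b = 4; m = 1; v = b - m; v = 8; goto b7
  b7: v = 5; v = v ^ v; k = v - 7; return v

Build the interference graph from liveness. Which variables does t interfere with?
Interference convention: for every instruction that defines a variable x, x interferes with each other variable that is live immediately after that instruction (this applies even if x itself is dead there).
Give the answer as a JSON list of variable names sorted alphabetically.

Answer: ["k", "m", "v"]

Working:
def/use:
  b0: {t,v} / ∅
  b1: {m,v} / {v}
  b2: {v} / ∅
  b3: {k,m} / ∅
  b4: {v} / ∅
  b5: {k} / {t}
  b6: {b,m,v} / ∅
  b7: {k,v} / ∅

Liveness:
  live b0: ∅→{t,v}
  live b1: {t,v}→{t}
  live b2: ∅→∅
  live b3: {t}→{t}
  live b4: {t}→{t,v}
  live b5: {t}→∅
  live b6: ∅→∅
  live b7: ∅→∅

Interference:
  b: {m}
  k: {t,v}
  m: {b,t,v}
  t: {k,m,v}
  v: {k,m,t}

N(t) = ["k", "m", "v"]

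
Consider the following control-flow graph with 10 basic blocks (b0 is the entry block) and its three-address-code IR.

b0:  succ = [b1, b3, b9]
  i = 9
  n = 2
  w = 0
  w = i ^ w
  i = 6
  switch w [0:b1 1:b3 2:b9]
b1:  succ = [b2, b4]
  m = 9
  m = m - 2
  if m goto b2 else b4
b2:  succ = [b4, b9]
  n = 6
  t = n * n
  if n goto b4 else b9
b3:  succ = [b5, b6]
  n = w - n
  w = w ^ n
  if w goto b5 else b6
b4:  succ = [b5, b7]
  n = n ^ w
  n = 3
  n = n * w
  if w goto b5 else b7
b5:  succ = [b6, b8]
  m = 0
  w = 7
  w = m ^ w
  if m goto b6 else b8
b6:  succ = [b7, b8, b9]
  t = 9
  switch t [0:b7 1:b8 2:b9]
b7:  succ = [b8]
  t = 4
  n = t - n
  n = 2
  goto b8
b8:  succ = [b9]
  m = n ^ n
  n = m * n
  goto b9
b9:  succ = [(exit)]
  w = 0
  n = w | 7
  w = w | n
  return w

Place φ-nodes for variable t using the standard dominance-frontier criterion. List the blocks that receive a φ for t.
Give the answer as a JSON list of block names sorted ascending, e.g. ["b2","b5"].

Answer: ["b4", "b5", "b6", "b7", "b8", "b9"]

Working:
idom tree: b1←b0 b2←b1 b3←b0 b4←b1 b5←b0 b6←b0 b7←b0 b8←b0 b9←b0
Dom∩ at merges:
  b4: preds {b1,b2}: {b0,b1} ∩ {b0,b1,b2} = {b0,b1}; idom=b1
  b5: preds {b3,b4}: {b0,b3} ∩ {b0,b1,b4} = {b0}; idom=b0
  b6: preds {b3,b5}: {b0,b3} ∩ {b0,b5} = {b0}; idom=b0
  b7: preds {b4,b6}: {b0,b1,b4} ∩ {b0,b6} = {b0}; idom=b0
  b8: preds {b5,b6,b7}: {b0,b5} ∩ {b0,b6} ∩ {b0,b7} = {b0}; idom=b0
  b9: preds {b0,b2,b6,b8}: {b0} ∩ {b0,b1,b2} ∩ {b0,b6} ∩ {b0,b8} = {b0}; idom=b0

DF derivation:
  join b4 pred b1: · stop@b1
  join b4 pred b2: b2 stop@b1
  join b5 pred b3: b3 stop@b0
  join b5 pred b4: b4→b1 stop@b0
  join b6 pred b3: b3 stop@b0
  join b6 pred b5: b5 stop@b0
  join b7 pred b4: b4→b1 stop@b0
  join b7 pred b6: b6 stop@b0
  join b8 pred b5: b5 stop@b0
  join b8 pred b6: b6 stop@b0
  join b8 pred b7: b7 stop@b0
  join b9 pred b0: · stop@b0
  join b9 pred b2: b2→b1 stop@b0
  join b9 pred b6: b6 stop@b0
  join b9 pred b8: b8 stop@b0
  DF(b0)=∅
  DF(b1)={b5,b7,b9}
  DF(b2)={b4,b9}
  DF(b3)={b5,b6}
  DF(b4)={b5,b7}
  DF(b5)={b6,b8}
  DF(b6)={b7,b8,b9}
  DF(b7)={b8}
  DF(b8)={b9}
  DF(b9)=∅

φ for t: defs {b2,b6,b7}
  DF⁺ = {b4,b5,b6,b7,b8,b9}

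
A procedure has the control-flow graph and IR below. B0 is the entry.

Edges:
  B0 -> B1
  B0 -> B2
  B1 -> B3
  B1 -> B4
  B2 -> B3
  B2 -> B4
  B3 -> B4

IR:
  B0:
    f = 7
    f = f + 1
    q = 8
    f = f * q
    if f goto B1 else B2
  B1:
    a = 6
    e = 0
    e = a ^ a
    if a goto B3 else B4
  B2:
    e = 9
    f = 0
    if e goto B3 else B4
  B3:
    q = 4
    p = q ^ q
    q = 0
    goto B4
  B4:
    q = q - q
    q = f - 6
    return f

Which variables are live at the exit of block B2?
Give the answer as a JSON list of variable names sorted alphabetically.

Block summaries:
  B0: def={f,q} ue=∅
  B1: def={a,e} ue=∅
  B2: def={e,f} ue=∅
  B3: def={p,q} ue=∅
  B4: def={q} ue={f,q}

Live sets:
  live B0: ∅→{f,q}
  live B1: {f,q}→{f,q}
  live B2: {q}→{f,q}
  live B3: {f}→{f,q}
  live B4: {f,q}→∅

live-out(B2) = ["f", "q"]

Answer: ["f", "q"]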